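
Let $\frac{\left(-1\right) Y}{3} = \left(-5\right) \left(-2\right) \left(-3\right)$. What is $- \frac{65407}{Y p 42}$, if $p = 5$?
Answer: $- \frac{65407}{18900} \approx -3.4607$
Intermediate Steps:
$Y = 90$ ($Y = - 3 \left(-5\right) \left(-2\right) \left(-3\right) = - 3 \cdot 10 \left(-3\right) = \left(-3\right) \left(-30\right) = 90$)
$- \frac{65407}{Y p 42} = - \frac{65407}{90 \cdot 5 \cdot 42} = - \frac{65407}{450 \cdot 42} = - \frac{65407}{18900}$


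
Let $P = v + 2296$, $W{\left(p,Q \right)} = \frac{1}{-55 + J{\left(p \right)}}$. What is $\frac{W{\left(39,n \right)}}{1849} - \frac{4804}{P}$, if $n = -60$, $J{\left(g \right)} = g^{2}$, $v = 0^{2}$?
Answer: $- \frac{813867715}{388975979} \approx -2.0923$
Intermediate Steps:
$v = 0$
$W{\left(p,Q \right)} = \frac{1}{-55 + p^{2}}$
$P = 2296$ ($P = 0 + 2296 = 2296$)
$\frac{W{\left(39,n \right)}}{1849} - \frac{4804}{P} = \frac{1}{\left(-55 + 39^{2}\right) 1849} - \frac{4804}{2296} = \frac{1}{-55 + 1521} \cdot \frac{1}{1849} - \frac{1201}{574} = \frac{1}{1466} \cdot \frac{1}{1849} - \frac{1201}{574} = \frac{1}{2710634} - \frac{1201}{574} = - \frac{813867715}{388975979}$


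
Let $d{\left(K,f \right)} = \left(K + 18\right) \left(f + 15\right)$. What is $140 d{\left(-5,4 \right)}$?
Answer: $34580$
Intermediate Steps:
$d{\left(K,f \right)} = \left(15 + f\right) \left(18 + K\right)$ ($d{\left(K,f \right)} = \left(18 + K\right) \left(15 + f\right) = \left(15 + f\right) \left(18 + K\right)$)
$140 d{\left(-5,4 \right)} = 140 \left(270 + 15 \left(-5\right) + 18 \cdot 4 - 20\right) = 140 \left(270 - 75 + 72 - 20\right) = 140 \cdot 247 = 34580$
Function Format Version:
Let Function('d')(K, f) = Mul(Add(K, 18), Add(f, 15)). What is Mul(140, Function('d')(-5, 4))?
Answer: 34580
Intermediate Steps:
Function('d')(K, f) = Mul(Add(15, f), Add(18, K)) (Function('d')(K, f) = Mul(Add(18, K), Add(15, f)) = Mul(Add(15, f), Add(18, K)))
Mul(140, Function('d')(-5, 4)) = Mul(140, Add(270, Mul(15, -5), Mul(18, 4), Mul(-5, 4))) = Mul(140, Add(270, -75, 72, -20)) = Mul(140, 247) = 34580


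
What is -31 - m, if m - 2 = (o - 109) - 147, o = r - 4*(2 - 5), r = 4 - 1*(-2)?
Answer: 205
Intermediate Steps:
r = 6 (r = 4 + 2 = 6)
o = 18 (o = 6 - 4*(2 - 5) = 6 - 4*(-3) = 6 + 12 = 18)
m = -236 (m = 2 + ((18 - 109) - 147) = 2 + (-91 - 147) = 2 - 238 = -236)
-31 - m = -31 - 1*(-236) = -31 + 236 = 205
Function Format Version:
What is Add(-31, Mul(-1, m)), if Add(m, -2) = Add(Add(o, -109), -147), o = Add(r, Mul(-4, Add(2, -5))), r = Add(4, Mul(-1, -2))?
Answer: 205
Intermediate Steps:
r = 6 (r = Add(4, 2) = 6)
o = 18 (o = Add(6, Mul(-4, Add(2, -5))) = Add(6, Mul(-4, -3)) = Add(6, 12) = 18)
m = -236 (m = Add(2, Add(Add(18, -109), -147)) = Add(2, Add(-91, -147)) = Add(2, -238) = -236)
Add(-31, Mul(-1, m)) = Add(-31, Mul(-1, -236)) = Add(-31, 236) = 205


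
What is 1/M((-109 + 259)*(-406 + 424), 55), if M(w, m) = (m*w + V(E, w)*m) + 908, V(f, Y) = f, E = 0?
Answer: 1/149408 ≈ 6.6931e-6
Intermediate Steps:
M(w, m) = 908 + m*w (M(w, m) = (m*w + 0*m) + 908 = (m*w + 0) + 908 = m*w + 908 = 908 + m*w)
1/M((-109 + 259)*(-406 + 424), 55) = 1/(908 + 55*((-109 + 259)*(-406 + 424))) = 1/(908 + 55*(150*18)) = 1/(908 + 55*2700) = 1/(908 + 148500) = 1/149408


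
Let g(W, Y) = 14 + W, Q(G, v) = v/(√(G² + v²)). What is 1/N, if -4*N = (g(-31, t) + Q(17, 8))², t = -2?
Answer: -144138372/10394414209 - 384064*√353/10394414209 ≈ -0.014561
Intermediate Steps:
Q(G, v) = v/√(G² + v²)
N = -(-17 + 8*√353/353)²/4 (N = -((14 - 31) + 8/√(17² + 8²))²/4 = -(-17 + 8/√(289 + 64))²/4 = -(-17 + 8/√353)²/4 = -(-17 + 8*(√353/353))²/4 = -(-17 + 8*√353/353)²/4 ≈ -68.676)
1/N = 1/(-102081/1412 + 68*√353/353)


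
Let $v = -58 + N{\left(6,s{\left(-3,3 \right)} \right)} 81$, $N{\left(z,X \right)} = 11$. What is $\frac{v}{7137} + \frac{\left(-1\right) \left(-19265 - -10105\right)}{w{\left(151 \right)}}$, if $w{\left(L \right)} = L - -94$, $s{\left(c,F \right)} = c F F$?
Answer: $\frac{13115801}{349713} \approx 37.504$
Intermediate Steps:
$s{\left(c,F \right)} = c F^{2}$
$w{\left(L \right)} = 94 + L$ ($w{\left(L \right)} = L + 94 = 94 + L$)
$v = 833$ ($v = -58 + 11 \cdot 81 = -58 + 891 = 833$)
$\frac{v}{7137} + \frac{\left(-1\right) \left(-19265 - -10105\right)}{w{\left(151 \right)}} = \frac{833}{7137} + \frac{\left(-1\right) \left(-19265 - -10105\right)}{94 + 151} = 833 \cdot \frac{1}{7137} + \frac{\left(-1\right) \left(-19265 + 10105\right)}{245} = \frac{833}{7137} + \left(-1\right) \left(-9160\right) \frac{1}{245} = \frac{833}{7137} + 9160 \cdot \frac{1}{245} = \frac{833}{7137} + \frac{1832}{49} = \frac{13115801}{349713}$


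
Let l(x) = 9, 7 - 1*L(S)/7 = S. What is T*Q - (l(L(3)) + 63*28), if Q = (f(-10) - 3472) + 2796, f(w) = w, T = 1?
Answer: -2459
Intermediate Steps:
L(S) = 49 - 7*S
Q = -686 (Q = (-10 - 3472) + 2796 = -3482 + 2796 = -686)
T*Q - (l(L(3)) + 63*28) = 1*(-686) - (9 + 63*28) = -686 - (9 + 1764) = -686 - 1*1773 = -686 - 1773 = -2459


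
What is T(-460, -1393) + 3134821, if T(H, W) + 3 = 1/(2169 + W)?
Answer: 2432618769/776 ≈ 3.1348e+6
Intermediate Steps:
T(H, W) = -3 + 1/(2169 + W)
T(-460, -1393) + 3134821 = (-6506 - 3*(-1393))/(2169 - 1393) + 3134821 = (-6506 + 4179)/776 + 3134821 = (1/776)*(-2327) + 3134821 = -2327/776 + 3134821 = 2432618769/776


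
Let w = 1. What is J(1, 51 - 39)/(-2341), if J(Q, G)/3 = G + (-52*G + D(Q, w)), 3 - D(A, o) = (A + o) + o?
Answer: 1836/2341 ≈ 0.78428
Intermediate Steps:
D(A, o) = 3 - A - 2*o (D(A, o) = 3 - ((A + o) + o) = 3 - (A + 2*o) = 3 + (-A - 2*o) = 3 - A - 2*o)
J(Q, G) = 3 - 153*G - 3*Q (J(Q, G) = 3*(G + (-52*G + (3 - Q - 2*1))) = 3*(G + (-52*G + (3 - Q - 2))) = 3*(G + (-52*G + (1 - Q))) = 3*(G + (1 - Q - 52*G)) = 3*(1 - Q - 51*G) = 3 - 153*G - 3*Q)
J(1, 51 - 39)/(-2341) = (3 - 153*(51 - 39) - 3*1)/(-2341) = (3 - 153*12 - 3)*(-1/2341) = (3 - 1836 - 3)*(-1/2341) = -1836*(-1/2341) = 1836/2341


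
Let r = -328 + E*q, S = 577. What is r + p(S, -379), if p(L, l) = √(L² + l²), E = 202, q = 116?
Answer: 23104 + √476570 ≈ 23794.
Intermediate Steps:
r = 23104 (r = -328 + 202*116 = -328 + 23432 = 23104)
r + p(S, -379) = 23104 + √(577² + (-379)²) = 23104 + √(332929 + 143641) = 23104 + √476570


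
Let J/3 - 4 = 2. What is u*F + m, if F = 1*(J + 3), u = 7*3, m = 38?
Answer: 479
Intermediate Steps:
u = 21
J = 18 (J = 12 + 3*2 = 12 + 6 = 18)
F = 21 (F = 1*(18 + 3) = 1*21 = 21)
u*F + m = 21*21 + 38 = 441 + 38 = 479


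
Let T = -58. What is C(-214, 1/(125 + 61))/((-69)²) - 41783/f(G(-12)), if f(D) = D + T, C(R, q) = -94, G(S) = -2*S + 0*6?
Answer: 198925667/161874 ≈ 1228.9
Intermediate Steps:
G(S) = -2*S (G(S) = -2*S + 0 = -2*S)
f(D) = -58 + D (f(D) = D - 58 = -58 + D)
C(-214, 1/(125 + 61))/((-69)²) - 41783/f(G(-12)) = -94/((-69)²) - 41783/(-58 - 2*(-12)) = -94/4761 - 41783/(-58 + 24) = -94*1/4761 - 41783/(-34) = -94/4761 - 41783*(-1/34) = -94/4761 + 41783/34 = 198925667/161874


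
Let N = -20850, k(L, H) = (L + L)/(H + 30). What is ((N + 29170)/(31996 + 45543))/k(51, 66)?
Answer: 133120/1318163 ≈ 0.10099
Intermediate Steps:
k(L, H) = 2*L/(30 + H) (k(L, H) = (2*L)/(30 + H) = 2*L/(30 + H))
((N + 29170)/(31996 + 45543))/k(51, 66) = ((-20850 + 29170)/(31996 + 45543))/((2*51/(30 + 66))) = (8320/77539)/((2*51/96)) = (8320*(1/77539))/((2*51*(1/96))) = 8320/(77539*(17/16)) = (8320/77539)*(16/17) = 133120/1318163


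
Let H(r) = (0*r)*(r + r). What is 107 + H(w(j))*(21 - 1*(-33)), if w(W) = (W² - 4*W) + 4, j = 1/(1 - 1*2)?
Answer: 107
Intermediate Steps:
j = -1 (j = 1/(1 - 2) = 1/(-1) = -1)
w(W) = 4 + W² - 4*W
H(r) = 0 (H(r) = 0*(2*r) = 0)
107 + H(w(j))*(21 - 1*(-33)) = 107 + 0*(21 - 1*(-33)) = 107 + 0*(21 + 33) = 107 + 0*54 = 107 + 0 = 107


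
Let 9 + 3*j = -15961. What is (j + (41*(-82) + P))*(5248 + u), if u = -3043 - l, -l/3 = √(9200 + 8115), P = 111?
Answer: -18906405 - 25723*√17315 ≈ -2.2291e+7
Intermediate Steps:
j = -15970/3 (j = -3 + (⅓)*(-15961) = -3 - 15961/3 = -15970/3 ≈ -5323.3)
l = -3*√17315 (l = -3*√(9200 + 8115) = -3*√17315 ≈ -394.76)
u = -3043 + 3*√17315 (u = -3043 - (-3)*√17315 = -3043 + 3*√17315 ≈ -2648.2)
(j + (41*(-82) + P))*(5248 + u) = (-15970/3 + (41*(-82) + 111))*(5248 + (-3043 + 3*√17315)) = (-15970/3 + (-3362 + 111))*(2205 + 3*√17315) = (-15970/3 - 3251)*(2205 + 3*√17315) = -25723*(2205 + 3*√17315)/3 = -18906405 - 25723*√17315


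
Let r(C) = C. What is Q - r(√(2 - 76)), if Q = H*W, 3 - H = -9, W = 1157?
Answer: 13884 - I*√74 ≈ 13884.0 - 8.6023*I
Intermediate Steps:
H = 12 (H = 3 - 1*(-9) = 3 + 9 = 12)
Q = 13884 (Q = 12*1157 = 13884)
Q - r(√(2 - 76)) = 13884 - √(2 - 76) = 13884 - √(-74) = 13884 - I*√74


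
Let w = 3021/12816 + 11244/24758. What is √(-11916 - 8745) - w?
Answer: -36482837/52883088 + I*√20661 ≈ -0.68988 + 143.74*I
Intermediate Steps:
w = 36482837/52883088 (w = 3021*(1/12816) + 11244*(1/24758) = 1007/4272 + 5622/12379 = 36482837/52883088 ≈ 0.68988)
√(-11916 - 8745) - w = √(-11916 - 8745) - 1*36482837/52883088 = √(-20661) - 36482837/52883088 = I*√20661 - 36482837/52883088 = -36482837/52883088 + I*√20661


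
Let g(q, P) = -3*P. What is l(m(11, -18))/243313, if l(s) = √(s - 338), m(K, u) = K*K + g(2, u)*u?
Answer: I*√1189/243313 ≈ 0.00014172*I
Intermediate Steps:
m(K, u) = K² - 3*u² (m(K, u) = K*K + (-3*u)*u = K² - 3*u²)
l(s) = √(-338 + s)
l(m(11, -18))/243313 = √(-338 + (11² - 3*(-18)²))/243313 = √(-338 + (121 - 3*324))*(1/243313) = √(-338 + (121 - 972))*(1/243313) = √(-338 - 851)*(1/243313) = √(-1189)*(1/243313) = (I*√1189)*(1/243313) = I*√1189/243313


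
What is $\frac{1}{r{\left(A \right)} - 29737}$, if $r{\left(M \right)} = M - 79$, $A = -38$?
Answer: $- \frac{1}{29854} \approx -3.3496 \cdot 10^{-5}$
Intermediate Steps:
$r{\left(M \right)} = -79 + M$ ($r{\left(M \right)} = M - 79 = -79 + M$)
$\frac{1}{r{\left(A \right)} - 29737} = \frac{1}{\left(-79 - 38\right) - 29737} = \frac{1}{-117 - 29737} = \frac{1}{-29854} = - \frac{1}{29854}$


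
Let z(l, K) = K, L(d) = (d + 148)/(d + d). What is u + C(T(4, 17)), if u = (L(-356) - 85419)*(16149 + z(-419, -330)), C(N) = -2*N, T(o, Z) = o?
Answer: -120260230747/89 ≈ -1.3512e+9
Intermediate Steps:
L(d) = (148 + d)/(2*d) (L(d) = (148 + d)/((2*d)) = (148 + d)*(1/(2*d)) = (148 + d)/(2*d))
u = -120260230035/89 (u = ((½)*(148 - 356)/(-356) - 85419)*(16149 - 330) = ((½)*(-1/356)*(-208) - 85419)*15819 = (26/89 - 85419)*15819 = -7602265/89*15819 = -120260230035/89 ≈ -1.3512e+9)
u + C(T(4, 17)) = -120260230035/89 - 2*4 = -120260230035/89 - 8 = -120260230747/89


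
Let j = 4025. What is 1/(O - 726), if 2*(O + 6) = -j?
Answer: -2/5489 ≈ -0.00036437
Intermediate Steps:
O = -4037/2 (O = -6 + (-1*4025)/2 = -6 + (½)*(-4025) = -6 - 4025/2 = -4037/2 ≈ -2018.5)
1/(O - 726) = 1/(-4037/2 - 726) = 1/(-5489/2) = -2/5489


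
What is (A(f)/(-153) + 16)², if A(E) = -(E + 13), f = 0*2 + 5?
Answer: 75076/289 ≈ 259.78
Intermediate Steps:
f = 5 (f = 0 + 5 = 5)
A(E) = -13 - E (A(E) = -(13 + E) = -13 - E)
(A(f)/(-153) + 16)² = ((-13 - 1*5)/(-153) + 16)² = ((-13 - 5)*(-1/153) + 16)² = (-18*(-1/153) + 16)² = (2/17 + 16)² = (274/17)² = 75076/289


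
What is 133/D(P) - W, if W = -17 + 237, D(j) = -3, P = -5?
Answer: -793/3 ≈ -264.33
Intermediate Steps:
W = 220
133/D(P) - W = 133/(-3) - 1*220 = 133*(-1/3) - 220 = -133/3 - 220 = -793/3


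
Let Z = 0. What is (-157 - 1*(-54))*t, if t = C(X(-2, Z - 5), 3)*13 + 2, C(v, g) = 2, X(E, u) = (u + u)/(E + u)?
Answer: -2884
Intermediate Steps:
X(E, u) = 2*u/(E + u) (X(E, u) = (2*u)/(E + u) = 2*u/(E + u))
t = 28 (t = 2*13 + 2 = 26 + 2 = 28)
(-157 - 1*(-54))*t = (-157 - 1*(-54))*28 = (-157 + 54)*28 = -103*28 = -2884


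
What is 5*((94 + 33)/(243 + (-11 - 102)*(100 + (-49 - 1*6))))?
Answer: -635/4842 ≈ -0.13114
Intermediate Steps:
5*((94 + 33)/(243 + (-11 - 102)*(100 + (-49 - 1*6)))) = 5*(127/(243 - 113*(100 + (-49 - 6)))) = 5*(127/(243 - 113*(100 - 55))) = 5*(127/(243 - 113*45)) = 5*(127/(243 - 5085)) = 5*(127/(-4842)) = 5*(127*(-1/4842)) = 5*(-127/4842) = -635/4842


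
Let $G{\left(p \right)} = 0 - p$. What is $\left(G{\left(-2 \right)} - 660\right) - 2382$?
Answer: $-3040$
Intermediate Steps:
$G{\left(p \right)} = - p$
$\left(G{\left(-2 \right)} - 660\right) - 2382 = \left(\left(-1\right) \left(-2\right) - 660\right) - 2382 = \left(2 - 660\right) - 2382 = -658 - 2382 = -3040$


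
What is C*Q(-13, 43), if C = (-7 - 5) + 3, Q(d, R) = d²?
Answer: -1521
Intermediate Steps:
C = -9 (C = -12 + 3 = -9)
C*Q(-13, 43) = -9*(-13)² = -9*169 = -1521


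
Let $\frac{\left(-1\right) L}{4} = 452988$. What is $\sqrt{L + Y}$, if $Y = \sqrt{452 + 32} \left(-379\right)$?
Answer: $i \sqrt{1820290} \approx 1349.2 i$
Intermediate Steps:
$L = -1811952$ ($L = \left(-4\right) 452988 = -1811952$)
$Y = -8338$ ($Y = \sqrt{484} \left(-379\right) = 22 \left(-379\right) = -8338$)
$\sqrt{L + Y} = \sqrt{-1811952 - 8338} = \sqrt{-1820290} = i \sqrt{1820290}$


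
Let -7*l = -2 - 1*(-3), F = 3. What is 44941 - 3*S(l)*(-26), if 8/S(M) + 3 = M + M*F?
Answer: 1119157/25 ≈ 44766.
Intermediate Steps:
l = -1/7 (l = -(-2 - 1*(-3))/7 = -(-2 + 3)/7 = -1/7*1 = -1/7 ≈ -0.14286)
S(M) = 8/(-3 + 4*M) (S(M) = 8/(-3 + (M + M*3)) = 8/(-3 + (M + 3*M)) = 8/(-3 + 4*M))
44941 - 3*S(l)*(-26) = 44941 - 24/(-3 + 4*(-1/7))*(-26) = 44941 - 24/(-3 - 4/7)*(-26) = 44941 - 24/(-25/7)*(-26) = 44941 - 24*(-7)/25*(-26) = 44941 - 3*(-56/25)*(-26) = 44941 + (168/25)*(-26) = 44941 - 4368/25 = 1119157/25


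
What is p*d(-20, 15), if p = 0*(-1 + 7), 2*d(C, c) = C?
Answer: 0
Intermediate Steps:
d(C, c) = C/2
p = 0 (p = 0*6 = 0)
p*d(-20, 15) = 0*((½)*(-20)) = 0*(-10) = 0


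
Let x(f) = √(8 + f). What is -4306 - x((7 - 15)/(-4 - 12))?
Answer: -4306 - √34/2 ≈ -4308.9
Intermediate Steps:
-4306 - x((7 - 15)/(-4 - 12)) = -4306 - √(8 + (7 - 15)/(-4 - 12)) = -4306 - √(8 - 8/(-16)) = -4306 - √(8 - 8*(-1/16)) = -4306 - √(8 + ½) = -4306 - √(17/2) = -4306 - √34/2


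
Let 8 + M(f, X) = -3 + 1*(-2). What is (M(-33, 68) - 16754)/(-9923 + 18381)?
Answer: -16767/8458 ≈ -1.9824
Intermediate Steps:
M(f, X) = -13 (M(f, X) = -8 + (-3 + 1*(-2)) = -8 + (-3 - 2) = -8 - 5 = -13)
(M(-33, 68) - 16754)/(-9923 + 18381) = (-13 - 16754)/(-9923 + 18381) = -16767/8458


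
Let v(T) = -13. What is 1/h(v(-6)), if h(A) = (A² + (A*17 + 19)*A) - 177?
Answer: 1/2618 ≈ 0.00038197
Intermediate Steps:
h(A) = -177 + A² + A*(19 + 17*A) (h(A) = (A² + (17*A + 19)*A) - 177 = (A² + (19 + 17*A)*A) - 177 = (A² + A*(19 + 17*A)) - 177 = -177 + A² + A*(19 + 17*A))
1/h(v(-6)) = 1/(-177 + 18*(-13)² + 19*(-13)) = 1/(-177 + 18*169 - 247) = 1/(-177 + 3042 - 247) = 1/2618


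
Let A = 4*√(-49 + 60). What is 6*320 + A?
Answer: 1920 + 4*√11 ≈ 1933.3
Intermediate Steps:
A = 4*√11 ≈ 13.266
6*320 + A = 6*320 + 4*√11 = 1920 + 4*√11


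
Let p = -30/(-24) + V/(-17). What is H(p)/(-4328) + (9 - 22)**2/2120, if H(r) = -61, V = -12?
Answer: 53797/573460 ≈ 0.093811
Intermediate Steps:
p = 133/68 (p = -30/(-24) - 12/(-17) = -30*(-1/24) - 12*(-1/17) = 5/4 + 12/17 = 133/68 ≈ 1.9559)
H(p)/(-4328) + (9 - 22)**2/2120 = -61/(-4328) + (9 - 22)**2/2120 = -61*(-1/4328) + (-13)**2*(1/2120) = 61/4328 + 169*(1/2120) = 61/4328 + 169/2120 = 53797/573460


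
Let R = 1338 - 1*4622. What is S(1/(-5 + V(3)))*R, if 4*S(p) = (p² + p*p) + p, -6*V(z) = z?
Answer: 11494/121 ≈ 94.992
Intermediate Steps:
V(z) = -z/6
R = -3284 (R = 1338 - 4622 = -3284)
S(p) = p²/2 + p/4 (S(p) = ((p² + p*p) + p)/4 = ((p² + p²) + p)/4 = (2*p² + p)/4 = (p + 2*p²)/4 = p²/2 + p/4)
S(1/(-5 + V(3)))*R = ((1 + 2/(-5 - ⅙*3))/(4*(-5 - ⅙*3)))*(-3284) = ((1 + 2/(-5 - ½))/(4*(-5 - ½)))*(-3284) = ((1 + 2/(-11/2))/(4*(-11/2)))*(-3284) = ((¼)*(-2/11)*(1 + 2*(-2/11)))*(-3284) = ((¼)*(-2/11)*(1 - 4/11))*(-3284) = ((¼)*(-2/11)*(7/11))*(-3284) = -7/242*(-3284) = 11494/121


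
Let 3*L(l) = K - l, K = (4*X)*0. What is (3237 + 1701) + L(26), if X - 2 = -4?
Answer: 14788/3 ≈ 4929.3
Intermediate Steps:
X = -2 (X = 2 - 4 = -2)
K = 0 (K = (4*(-2))*0 = -8*0 = 0)
L(l) = -l/3 (L(l) = (0 - l)/3 = (-l)/3 = -l/3)
(3237 + 1701) + L(26) = (3237 + 1701) - ⅓*26 = 4938 - 26/3 = 14788/3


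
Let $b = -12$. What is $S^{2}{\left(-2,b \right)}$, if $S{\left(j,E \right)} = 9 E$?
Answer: $11664$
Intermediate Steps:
$S^{2}{\left(-2,b \right)} = \left(9 \left(-12\right)\right)^{2} = \left(-108\right)^{2} = 11664$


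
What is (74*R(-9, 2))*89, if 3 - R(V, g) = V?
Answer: 79032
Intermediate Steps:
R(V, g) = 3 - V
(74*R(-9, 2))*89 = (74*(3 - 1*(-9)))*89 = (74*(3 + 9))*89 = (74*12)*89 = 888*89 = 79032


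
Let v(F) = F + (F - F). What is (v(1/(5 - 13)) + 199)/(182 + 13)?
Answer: 1591/1560 ≈ 1.0199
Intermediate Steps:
v(F) = F (v(F) = F + 0 = F)
(v(1/(5 - 13)) + 199)/(182 + 13) = (1/(5 - 13) + 199)/(182 + 13) = (1/(-8) + 199)/195 = (-⅛ + 199)*(1/195) = (1591/8)*(1/195) = 1591/1560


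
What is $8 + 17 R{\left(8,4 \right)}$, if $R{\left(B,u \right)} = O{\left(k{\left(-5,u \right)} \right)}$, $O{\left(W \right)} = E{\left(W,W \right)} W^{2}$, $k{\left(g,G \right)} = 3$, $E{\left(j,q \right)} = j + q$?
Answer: $926$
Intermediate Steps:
$O{\left(W \right)} = 2 W^{3}$ ($O{\left(W \right)} = \left(W + W\right) W^{2} = 2 W W^{2} = 2 W^{3}$)
$R{\left(B,u \right)} = 54$ ($R{\left(B,u \right)} = 2 \cdot 3^{3} = 2 \cdot 27 = 54$)
$8 + 17 R{\left(8,4 \right)} = 8 + 17 \cdot 54 = 8 + 918 = 926$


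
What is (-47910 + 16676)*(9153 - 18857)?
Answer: 303094736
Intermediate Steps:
(-47910 + 16676)*(9153 - 18857) = -31234*(-9704) = 303094736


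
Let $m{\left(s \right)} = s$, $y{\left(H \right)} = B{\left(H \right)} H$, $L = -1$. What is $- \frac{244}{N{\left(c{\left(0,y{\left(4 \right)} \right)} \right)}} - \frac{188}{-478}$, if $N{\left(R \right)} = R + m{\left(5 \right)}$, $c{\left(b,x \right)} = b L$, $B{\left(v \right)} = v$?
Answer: $- \frac{57846}{1195} \approx -48.407$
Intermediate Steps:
$y{\left(H \right)} = H^{2}$ ($y{\left(H \right)} = H H = H^{2}$)
$c{\left(b,x \right)} = - b$ ($c{\left(b,x \right)} = b \left(-1\right) = - b$)
$N{\left(R \right)} = 5 + R$ ($N{\left(R \right)} = R + 5 = 5 + R$)
$- \frac{244}{N{\left(c{\left(0,y{\left(4 \right)} \right)} \right)}} - \frac{188}{-478} = - \frac{244}{5 - 0} - \frac{188}{-478} = - \frac{244}{5 + 0} - - \frac{94}{239} = - \frac{244}{5} + \frac{94}{239} = - \frac{57846}{1195}$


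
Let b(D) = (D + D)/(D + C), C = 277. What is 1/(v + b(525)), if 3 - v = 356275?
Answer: -401/142864547 ≈ -2.8069e-6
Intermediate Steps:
v = -356272 (v = 3 - 1*356275 = 3 - 356275 = -356272)
b(D) = 2*D/(277 + D) (b(D) = (D + D)/(D + 277) = (2*D)/(277 + D) = 2*D/(277 + D))
1/(v + b(525)) = 1/(-356272 + 2*525/(277 + 525)) = 1/(-356272 + 2*525/802) = 1/(-356272 + 2*525*(1/802)) = 1/(-356272 + 525/401) = 1/(-142864547/401) = -401/142864547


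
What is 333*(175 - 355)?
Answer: -59940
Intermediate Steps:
333*(175 - 355) = 333*(-180) = -59940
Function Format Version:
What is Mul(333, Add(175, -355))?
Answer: -59940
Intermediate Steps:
Mul(333, Add(175, -355)) = Mul(333, -180) = -59940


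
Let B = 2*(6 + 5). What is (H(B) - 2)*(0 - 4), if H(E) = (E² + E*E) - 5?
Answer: -3844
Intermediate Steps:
B = 22 (B = 2*11 = 22)
H(E) = -5 + 2*E² (H(E) = (E² + E²) - 5 = 2*E² - 5 = -5 + 2*E²)
(H(B) - 2)*(0 - 4) = ((-5 + 2*22²) - 2)*(0 - 4) = ((-5 + 2*484) - 2)*(-4) = ((-5 + 968) - 2)*(-4) = (963 - 2)*(-4) = 961*(-4) = -3844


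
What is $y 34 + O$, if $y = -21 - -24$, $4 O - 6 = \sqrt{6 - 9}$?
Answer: $\frac{207}{2} + \frac{i \sqrt{3}}{4} \approx 103.5 + 0.43301 i$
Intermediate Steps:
$O = \frac{3}{2} + \frac{i \sqrt{3}}{4}$ ($O = \frac{3}{2} + \frac{\sqrt{6 - 9}}{4} = \frac{3}{2} + \frac{\sqrt{-3}}{4} = \frac{3}{2} + \frac{i \sqrt{3}}{4} \approx 1.5 + 0.43301 i$)
$y = 3$ ($y = -21 + 24 = 3$)
$y 34 + O = 3 \cdot 34 + \left(\frac{3}{2} + \frac{i \sqrt{3}}{4}\right) = 102 + \left(\frac{3}{2} + \frac{i \sqrt{3}}{4}\right) = \frac{207}{2} + \frac{i \sqrt{3}}{4}$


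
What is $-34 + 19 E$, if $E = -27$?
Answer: $-547$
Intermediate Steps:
$-34 + 19 E = -34 + 19 \left(-27\right) = -34 - 513 = -547$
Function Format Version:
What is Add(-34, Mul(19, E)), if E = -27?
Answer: -547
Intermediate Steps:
Add(-34, Mul(19, E)) = Add(-34, Mul(19, -27)) = Add(-34, -513) = -547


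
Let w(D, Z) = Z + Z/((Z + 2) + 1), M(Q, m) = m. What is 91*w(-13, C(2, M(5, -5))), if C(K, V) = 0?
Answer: 0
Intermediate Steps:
w(D, Z) = Z + Z/(3 + Z) (w(D, Z) = Z + Z/((2 + Z) + 1) = Z + Z/(3 + Z))
91*w(-13, C(2, M(5, -5))) = 91*(0*(4 + 0)/(3 + 0)) = 91*(0*4/3) = 91*(0*(⅓)*4) = 91*0 = 0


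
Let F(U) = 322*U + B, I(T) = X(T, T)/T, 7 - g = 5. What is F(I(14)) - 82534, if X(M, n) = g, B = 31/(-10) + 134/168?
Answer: -34645927/420 ≈ -82490.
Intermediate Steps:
B = -967/420 (B = 31*(-⅒) + 134*(1/168) = -31/10 + 67/84 = -967/420 ≈ -2.3024)
g = 2 (g = 7 - 1*5 = 7 - 5 = 2)
X(M, n) = 2
I(T) = 2/T
F(U) = -967/420 + 322*U (F(U) = 322*U - 967/420 = -967/420 + 322*U)
F(I(14)) - 82534 = (-967/420 + 322*(2/14)) - 82534 = (-967/420 + 322*(2*(1/14))) - 82534 = (-967/420 + 322*(⅐)) - 82534 = (-967/420 + 46) - 82534 = 18353/420 - 82534 = -34645927/420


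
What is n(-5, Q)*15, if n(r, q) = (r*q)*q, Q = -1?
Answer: -75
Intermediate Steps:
n(r, q) = r*q² (n(r, q) = (q*r)*q = r*q²)
n(-5, Q)*15 = -5*(-1)²*15 = -5*1*15 = -5*15 = -75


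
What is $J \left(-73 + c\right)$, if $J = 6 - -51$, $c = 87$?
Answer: $798$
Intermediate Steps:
$J = 57$ ($J = 6 + 51 = 57$)
$J \left(-73 + c\right) = 57 \left(-73 + 87\right) = 57 \cdot 14 = 798$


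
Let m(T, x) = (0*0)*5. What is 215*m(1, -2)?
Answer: 0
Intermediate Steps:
m(T, x) = 0 (m(T, x) = 0*5 = 0)
215*m(1, -2) = 215*0 = 0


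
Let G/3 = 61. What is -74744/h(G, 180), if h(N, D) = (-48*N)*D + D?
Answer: 18686/395235 ≈ 0.047278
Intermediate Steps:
G = 183 (G = 3*61 = 183)
h(N, D) = D - 48*D*N (h(N, D) = -48*D*N + D = D - 48*D*N)
-74744/h(G, 180) = -74744*1/(180*(1 - 48*183)) = -74744*1/(180*(1 - 8784)) = -74744/(180*(-8783)) = -74744/(-1580940) = -74744*(-1/1580940) = 18686/395235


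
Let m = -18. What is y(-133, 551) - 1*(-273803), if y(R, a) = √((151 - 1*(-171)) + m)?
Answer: 273803 + 4*√19 ≈ 2.7382e+5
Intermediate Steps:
y(R, a) = 4*√19 (y(R, a) = √((151 - 1*(-171)) - 18) = √((151 + 171) - 18) = √(322 - 18) = √304 = 4*√19)
y(-133, 551) - 1*(-273803) = 4*√19 - 1*(-273803) = 4*√19 + 273803 = 273803 + 4*√19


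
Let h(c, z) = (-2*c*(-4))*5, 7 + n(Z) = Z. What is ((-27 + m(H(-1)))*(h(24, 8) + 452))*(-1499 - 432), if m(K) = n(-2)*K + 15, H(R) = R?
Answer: 8179716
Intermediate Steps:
n(Z) = -7 + Z
m(K) = 15 - 9*K (m(K) = (-7 - 2)*K + 15 = -9*K + 15 = 15 - 9*K)
h(c, z) = 40*c (h(c, z) = (8*c)*5 = 40*c)
((-27 + m(H(-1)))*(h(24, 8) + 452))*(-1499 - 432) = ((-27 + (15 - 9*(-1)))*(40*24 + 452))*(-1499 - 432) = ((-27 + (15 + 9))*(960 + 452))*(-1931) = ((-27 + 24)*1412)*(-1931) = -3*1412*(-1931) = -4236*(-1931) = 8179716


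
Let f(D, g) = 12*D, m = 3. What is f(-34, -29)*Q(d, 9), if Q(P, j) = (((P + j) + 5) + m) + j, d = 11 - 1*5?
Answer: -13056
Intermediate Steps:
d = 6 (d = 11 - 5 = 6)
Q(P, j) = 8 + P + 2*j (Q(P, j) = (((P + j) + 5) + 3) + j = ((5 + P + j) + 3) + j = (8 + P + j) + j = 8 + P + 2*j)
f(-34, -29)*Q(d, 9) = (12*(-34))*(8 + 6 + 2*9) = -408*(8 + 6 + 18) = -408*32 = -13056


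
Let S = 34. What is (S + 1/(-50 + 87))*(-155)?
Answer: -195145/37 ≈ -5274.2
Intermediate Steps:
(S + 1/(-50 + 87))*(-155) = (34 + 1/(-50 + 87))*(-155) = (34 + 1/37)*(-155) = (1259/37)*(-155) = -195145/37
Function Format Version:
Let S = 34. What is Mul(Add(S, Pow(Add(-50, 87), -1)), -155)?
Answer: Rational(-195145, 37) ≈ -5274.2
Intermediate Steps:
Mul(Add(S, Pow(Add(-50, 87), -1)), -155) = Mul(Add(34, Pow(Add(-50, 87), -1)), -155) = Mul(Add(34, Pow(37, -1)), -155) = Mul(Add(34, Rational(1, 37)), -155) = Mul(Rational(1259, 37), -155) = Rational(-195145, 37)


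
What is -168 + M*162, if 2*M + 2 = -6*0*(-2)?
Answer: -330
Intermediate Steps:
M = -1 (M = -1 + (-6*0*(-2))/2 = -1 + (0*(-2))/2 = -1 + (½)*0 = -1 + 0 = -1)
-168 + M*162 = -168 - 1*162 = -168 - 162 = -330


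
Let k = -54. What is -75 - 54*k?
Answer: 2841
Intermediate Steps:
-75 - 54*k = -75 - 54*(-54) = -75 + 2916 = 2841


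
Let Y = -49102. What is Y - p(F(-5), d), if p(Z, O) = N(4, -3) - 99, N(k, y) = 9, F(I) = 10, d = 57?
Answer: -49012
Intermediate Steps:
p(Z, O) = -90 (p(Z, O) = 9 - 99 = -90)
Y - p(F(-5), d) = -49102 - 1*(-90) = -49102 + 90 = -49012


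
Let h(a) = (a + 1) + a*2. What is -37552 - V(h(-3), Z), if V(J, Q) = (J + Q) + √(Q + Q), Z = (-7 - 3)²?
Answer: -37644 - 10*√2 ≈ -37658.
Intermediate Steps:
Z = 100 (Z = (-10)² = 100)
h(a) = 1 + 3*a (h(a) = (1 + a) + 2*a = 1 + 3*a)
V(J, Q) = J + Q + √2*√Q (V(J, Q) = (J + Q) + √(2*Q) = (J + Q) + √2*√Q = J + Q + √2*√Q)
-37552 - V(h(-3), Z) = -37552 - ((1 + 3*(-3)) + 100 + √2*√100) = -37552 - ((1 - 9) + 100 + √2*10) = -37552 - (-8 + 100 + 10*√2) = -37552 - (92 + 10*√2) = -37552 + (-92 - 10*√2) = -37644 - 10*√2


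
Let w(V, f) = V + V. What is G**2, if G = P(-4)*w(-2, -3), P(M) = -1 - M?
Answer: 144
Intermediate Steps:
w(V, f) = 2*V
G = -12 (G = (-1 - 1*(-4))*(2*(-2)) = (-1 + 4)*(-4) = 3*(-4) = -12)
G**2 = (-12)**2 = 144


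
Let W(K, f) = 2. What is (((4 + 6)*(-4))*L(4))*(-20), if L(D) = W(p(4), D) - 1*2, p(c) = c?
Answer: 0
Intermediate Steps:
L(D) = 0 (L(D) = 2 - 1*2 = 2 - 2 = 0)
(((4 + 6)*(-4))*L(4))*(-20) = (((4 + 6)*(-4))*0)*(-20) = ((10*(-4))*0)*(-20) = -40*0*(-20) = 0*(-20) = 0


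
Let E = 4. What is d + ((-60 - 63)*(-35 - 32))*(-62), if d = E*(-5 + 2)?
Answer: -510954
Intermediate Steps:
d = -12 (d = 4*(-5 + 2) = 4*(-3) = -12)
d + ((-60 - 63)*(-35 - 32))*(-62) = -12 + ((-60 - 63)*(-35 - 32))*(-62) = -12 - 123*(-67)*(-62) = -12 + 8241*(-62) = -12 - 510942 = -510954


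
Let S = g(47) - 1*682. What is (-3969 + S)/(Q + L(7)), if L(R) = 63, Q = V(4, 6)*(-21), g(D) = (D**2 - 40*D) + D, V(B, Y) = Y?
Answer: 475/7 ≈ 67.857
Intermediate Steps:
g(D) = D**2 - 39*D
Q = -126 (Q = 6*(-21) = -126)
S = -306 (S = 47*(-39 + 47) - 1*682 = 47*8 - 682 = 376 - 682 = -306)
(-3969 + S)/(Q + L(7)) = (-3969 - 306)/(-126 + 63) = -4275/(-63) = -4275*(-1/63) = 475/7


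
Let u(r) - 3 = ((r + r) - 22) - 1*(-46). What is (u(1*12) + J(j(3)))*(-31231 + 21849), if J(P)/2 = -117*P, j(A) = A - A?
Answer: -478482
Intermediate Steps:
j(A) = 0
J(P) = -234*P (J(P) = 2*(-117*P) = -234*P)
u(r) = 27 + 2*r (u(r) = 3 + (((r + r) - 22) - 1*(-46)) = 3 + ((2*r - 22) + 46) = 3 + ((-22 + 2*r) + 46) = 3 + (24 + 2*r) = 27 + 2*r)
(u(1*12) + J(j(3)))*(-31231 + 21849) = ((27 + 2*(1*12)) - 234*0)*(-31231 + 21849) = ((27 + 2*12) + 0)*(-9382) = ((27 + 24) + 0)*(-9382) = (51 + 0)*(-9382) = 51*(-9382) = -478482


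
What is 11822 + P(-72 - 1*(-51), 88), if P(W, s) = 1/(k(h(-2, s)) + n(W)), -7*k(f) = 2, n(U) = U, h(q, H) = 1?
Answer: 1761471/149 ≈ 11822.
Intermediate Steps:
k(f) = -2/7 (k(f) = -1/7*2 = -2/7)
P(W, s) = 1/(-2/7 + W)
11822 + P(-72 - 1*(-51), 88) = 11822 + 7/(-2 + 7*(-72 - 1*(-51))) = 11822 + 7/(-2 + 7*(-72 + 51)) = 11822 + 7/(-2 + 7*(-21)) = 11822 + 7/(-2 - 147) = 11822 + 7/(-149) = 11822 + 7*(-1/149) = 11822 - 7/149 = 1761471/149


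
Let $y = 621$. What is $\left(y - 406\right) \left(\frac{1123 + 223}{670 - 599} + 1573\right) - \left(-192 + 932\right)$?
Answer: $\frac{24248695}{71} \approx 3.4153 \cdot 10^{5}$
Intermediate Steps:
$\left(y - 406\right) \left(\frac{1123 + 223}{670 - 599} + 1573\right) - \left(-192 + 932\right) = \left(621 - 406\right) \left(\frac{1123 + 223}{670 - 599} + 1573\right) - \left(-192 + 932\right) = 215 \left(\frac{1346}{71} + 1573\right) - 740 = 215 \cdot \frac{113029}{71} - 740 = \frac{24301235}{71} - 740 = \frac{24248695}{71}$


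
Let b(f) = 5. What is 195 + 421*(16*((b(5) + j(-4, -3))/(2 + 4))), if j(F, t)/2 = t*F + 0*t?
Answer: 98257/3 ≈ 32752.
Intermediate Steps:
j(F, t) = 2*F*t (j(F, t) = 2*(t*F + 0*t) = 2*(F*t + 0) = 2*(F*t) = 2*F*t)
195 + 421*(16*((b(5) + j(-4, -3))/(2 + 4))) = 195 + 421*(16*((5 + 2*(-4)*(-3))/(2 + 4))) = 195 + 421*(16*((5 + 24)/6)) = 195 + 421*(16*(29*(1/6))) = 195 + 421*(16*(29/6)) = 195 + 421*(232/3) = 195 + 97672/3 = 98257/3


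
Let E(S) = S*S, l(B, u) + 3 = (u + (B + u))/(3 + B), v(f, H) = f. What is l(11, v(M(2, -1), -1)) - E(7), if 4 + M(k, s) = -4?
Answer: -733/14 ≈ -52.357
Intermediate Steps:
M(k, s) = -8 (M(k, s) = -4 - 4 = -8)
l(B, u) = -3 + (B + 2*u)/(3 + B) (l(B, u) = -3 + (u + (B + u))/(3 + B) = -3 + (B + 2*u)/(3 + B))
E(S) = S**2
l(11, v(M(2, -1), -1)) - E(7) = (-9 - 2*11 + 2*(-8))/(3 + 11) - 1*7**2 = (-9 - 22 - 16)/14 - 1*49 = (1/14)*(-47) - 49 = -47/14 - 49 = -733/14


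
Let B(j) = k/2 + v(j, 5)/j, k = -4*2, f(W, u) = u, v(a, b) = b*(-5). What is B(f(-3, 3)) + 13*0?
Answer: -37/3 ≈ -12.333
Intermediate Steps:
v(a, b) = -5*b
k = -8
B(j) = -4 - 25/j (B(j) = -8/2 + (-5*5)/j = -8*½ - 25/j = -4 - 25/j)
B(f(-3, 3)) + 13*0 = (-4 - 25/3) + 13*0 = (-4 - 25*⅓) + 0 = (-4 - 25/3) + 0 = -37/3 + 0 = -37/3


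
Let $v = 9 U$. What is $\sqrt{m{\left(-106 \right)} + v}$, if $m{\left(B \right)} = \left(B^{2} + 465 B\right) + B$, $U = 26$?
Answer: $21 i \sqrt{86} \approx 194.75 i$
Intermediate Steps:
$m{\left(B \right)} = B^{2} + 466 B$
$v = 234$ ($v = 9 \cdot 26 = 234$)
$\sqrt{m{\left(-106 \right)} + v} = \sqrt{- 106 \left(466 - 106\right) + 234} = \sqrt{\left(-106\right) 360 + 234} = \sqrt{-38160 + 234} = \sqrt{-37926} = 21 i \sqrt{86}$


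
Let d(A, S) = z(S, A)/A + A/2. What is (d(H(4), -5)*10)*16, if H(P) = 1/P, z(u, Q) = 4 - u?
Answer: 5780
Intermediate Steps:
H(P) = 1/P
d(A, S) = A/2 + (4 - S)/A (d(A, S) = (4 - S)/A + A/2 = A/2 + (4 - S)/A)
(d(H(4), -5)*10)*16 = (((4 + (1/4)**2/2 - 1*(-5))/(1/4))*10)*16 = (((4 + (1/4)**2/2 + 5)/(1/4))*10)*16 = ((4*(4 + (1/2)*(1/16) + 5))*10)*16 = ((4*(4 + 1/32 + 5))*10)*16 = ((4*(289/32))*10)*16 = ((289/8)*10)*16 = (1445/4)*16 = 5780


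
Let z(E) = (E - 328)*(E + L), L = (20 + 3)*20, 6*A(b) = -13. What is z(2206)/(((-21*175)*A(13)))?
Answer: 10013496/15925 ≈ 628.79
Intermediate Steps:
A(b) = -13/6 (A(b) = (1/6)*(-13) = -13/6)
L = 460 (L = 23*20 = 460)
z(E) = (-328 + E)*(460 + E) (z(E) = (E - 328)*(E + 460) = (-328 + E)*(460 + E))
z(2206)/(((-21*175)*A(13))) = (-150880 + 2206**2 + 132*2206)/((-21*175*(-13/6))) = (-150880 + 4866436 + 291192)/((-3675*(-13/6))) = 5006748/(15925/2) = 5006748*(2/15925) = 10013496/15925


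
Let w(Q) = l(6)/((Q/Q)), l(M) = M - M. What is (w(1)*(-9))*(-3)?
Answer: 0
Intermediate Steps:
l(M) = 0
w(Q) = 0 (w(Q) = 0/((Q/Q)) = 0/1 = 0*1 = 0)
(w(1)*(-9))*(-3) = (0*(-9))*(-3) = 0*(-3) = 0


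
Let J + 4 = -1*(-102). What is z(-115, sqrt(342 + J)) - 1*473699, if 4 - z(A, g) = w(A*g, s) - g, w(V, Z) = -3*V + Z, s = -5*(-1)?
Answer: -473700 - 688*sqrt(110) ≈ -4.8092e+5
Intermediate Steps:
J = 98 (J = -4 - 1*(-102) = -4 + 102 = 98)
s = 5
w(V, Z) = Z - 3*V
z(A, g) = -1 + g + 3*A*g (z(A, g) = 4 - ((5 - 3*A*g) - g) = 4 - (5 - g - 3*A*g) = 4 + (-5 + g + 3*A*g) = -1 + g + 3*A*g)
z(-115, sqrt(342 + J)) - 1*473699 = (-1 + sqrt(342 + 98) + 3*(-115)*sqrt(342 + 98)) - 1*473699 = (-1 + sqrt(440) + 3*(-115)*sqrt(440)) - 473699 = (-1 + 2*sqrt(110) + 3*(-115)*(2*sqrt(110))) - 473699 = (-1 + 2*sqrt(110) - 690*sqrt(110)) - 473699 = (-1 - 688*sqrt(110)) - 473699 = -473700 - 688*sqrt(110)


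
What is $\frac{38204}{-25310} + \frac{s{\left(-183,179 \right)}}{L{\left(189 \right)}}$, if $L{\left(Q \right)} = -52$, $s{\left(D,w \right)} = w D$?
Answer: $\frac{413546531}{658060} \approx 628.43$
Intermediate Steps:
$s{\left(D,w \right)} = D w$
$\frac{38204}{-25310} + \frac{s{\left(-183,179 \right)}}{L{\left(189 \right)}} = \frac{38204}{-25310} + \frac{\left(-183\right) 179}{-52} = 38204 \left(- \frac{1}{25310}\right) - - \frac{32757}{52} = - \frac{19102}{12655} + \frac{32757}{52} = \frac{413546531}{658060}$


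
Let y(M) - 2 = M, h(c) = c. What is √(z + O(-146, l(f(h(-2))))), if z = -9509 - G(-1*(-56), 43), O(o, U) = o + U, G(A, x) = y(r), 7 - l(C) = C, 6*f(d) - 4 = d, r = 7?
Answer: 2*I*√21729/3 ≈ 98.272*I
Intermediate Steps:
f(d) = ⅔ + d/6
l(C) = 7 - C
y(M) = 2 + M
G(A, x) = 9 (G(A, x) = 2 + 7 = 9)
O(o, U) = U + o
z = -9518 (z = -9509 - 1*9 = -9509 - 9 = -9518)
√(z + O(-146, l(f(h(-2))))) = √(-9518 + ((7 - (⅔ + (⅙)*(-2))) - 146)) = √(-9518 + ((7 - (⅔ - ⅓)) - 146)) = √(-9518 + ((7 - 1*⅓) - 146)) = √(-9518 + ((7 - ⅓) - 146)) = √(-9518 + (20/3 - 146)) = √(-9518 - 418/3) = √(-28972/3) = 2*I*√21729/3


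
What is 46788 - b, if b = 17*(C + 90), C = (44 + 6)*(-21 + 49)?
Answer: 21458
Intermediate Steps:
C = 1400 (C = 50*28 = 1400)
b = 25330 (b = 17*(1400 + 90) = 17*1490 = 25330)
46788 - b = 46788 - 1*25330 = 46788 - 25330 = 21458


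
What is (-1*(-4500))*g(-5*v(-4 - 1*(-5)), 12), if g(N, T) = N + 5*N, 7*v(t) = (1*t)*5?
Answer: -675000/7 ≈ -96429.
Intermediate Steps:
v(t) = 5*t/7 (v(t) = ((1*t)*5)/7 = (t*5)/7 = (5*t)/7 = 5*t/7)
g(N, T) = 6*N
(-1*(-4500))*g(-5*v(-4 - 1*(-5)), 12) = (-1*(-4500))*(6*(-25*(-4 - 1*(-5))/7)) = 4500*(6*(-25*(-4 + 5)/7)) = 4500*(6*(-25/7)) = 4500*(-150/7) = -675000/7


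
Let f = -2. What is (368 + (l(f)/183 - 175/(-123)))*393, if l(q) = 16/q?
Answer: 363060081/2501 ≈ 1.4517e+5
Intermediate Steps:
(368 + (l(f)/183 - 175/(-123)))*393 = (368 + ((16/(-2))/183 - 175/(-123)))*393 = (368 + ((16*(-1/2))*(1/183) - 175*(-1/123)))*393 = (368 + (-8*1/183 + 175/123))*393 = (368 + (-8/183 + 175/123))*393 = (368 + 3449/2501)*393 = (923817/2501)*393 = 363060081/2501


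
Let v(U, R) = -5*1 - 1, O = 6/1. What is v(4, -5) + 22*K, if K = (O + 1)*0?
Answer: -6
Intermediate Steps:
O = 6 (O = 6*1 = 6)
K = 0 (K = (6 + 1)*0 = 7*0 = 0)
v(U, R) = -6 (v(U, R) = -5 - 1 = -6)
v(4, -5) + 22*K = -6 + 22*0 = -6 + 0 = -6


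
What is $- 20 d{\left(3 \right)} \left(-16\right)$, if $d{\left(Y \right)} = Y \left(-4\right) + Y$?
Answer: $-2880$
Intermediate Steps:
$d{\left(Y \right)} = - 3 Y$ ($d{\left(Y \right)} = - 4 Y + Y = - 3 Y$)
$- 20 d{\left(3 \right)} \left(-16\right) = - 20 \left(\left(-3\right) 3\right) \left(-16\right) = \left(-20\right) \left(-9\right) \left(-16\right) = 180 \left(-16\right) = -2880$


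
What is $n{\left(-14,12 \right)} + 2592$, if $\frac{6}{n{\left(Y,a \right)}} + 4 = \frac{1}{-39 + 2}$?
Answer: $\frac{385986}{149} \approx 2590.5$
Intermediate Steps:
$n{\left(Y,a \right)} = - \frac{222}{149}$ ($n{\left(Y,a \right)} = \frac{6}{-4 + \frac{1}{-39 + 2}} = \frac{6}{-4 + \frac{1}{-37}} = \frac{6}{-4 - \frac{1}{37}} = \frac{6}{- \frac{149}{37}} = 6 \left(- \frac{37}{149}\right) = - \frac{222}{149}$)
$n{\left(-14,12 \right)} + 2592 = - \frac{222}{149} + 2592 = \frac{385986}{149}$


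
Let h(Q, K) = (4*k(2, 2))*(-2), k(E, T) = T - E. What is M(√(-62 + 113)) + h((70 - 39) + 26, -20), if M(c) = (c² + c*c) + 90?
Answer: 192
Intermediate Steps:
h(Q, K) = 0 (h(Q, K) = (4*(2 - 1*2))*(-2) = (4*(2 - 2))*(-2) = (4*0)*(-2) = 0*(-2) = 0)
M(c) = 90 + 2*c² (M(c) = (c² + c²) + 90 = 2*c² + 90 = 90 + 2*c²)
M(√(-62 + 113)) + h((70 - 39) + 26, -20) = (90 + 2*(√(-62 + 113))²) + 0 = (90 + 2*(√51)²) + 0 = (90 + 2*51) + 0 = (90 + 102) + 0 = 192 + 0 = 192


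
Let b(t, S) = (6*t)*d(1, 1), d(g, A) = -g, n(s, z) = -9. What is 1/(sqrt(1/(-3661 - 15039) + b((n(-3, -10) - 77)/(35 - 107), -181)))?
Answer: -10*I*sqrt(225551733)/402053 ≈ -0.37354*I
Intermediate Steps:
b(t, S) = -6*t (b(t, S) = (6*t)*(-1*1) = (6*t)*(-1) = -6*t)
1/(sqrt(1/(-3661 - 15039) + b((n(-3, -10) - 77)/(35 - 107), -181))) = 1/(sqrt(1/(-3661 - 15039) - 6*(-9 - 77)/(35 - 107))) = 1/(sqrt(1/(-18700) - (-516)/(-72))) = 1/(sqrt(-1/18700 - (-516)*(-1)/72)) = 1/(sqrt(-1/18700 - 6*43/36)) = 1/(sqrt(-1/18700 - 43/6)) = 1/(sqrt(-402053/56100)) = 1/(I*sqrt(225551733)/5610) = -10*I*sqrt(225551733)/402053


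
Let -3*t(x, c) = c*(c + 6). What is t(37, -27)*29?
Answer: -5481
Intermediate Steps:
t(x, c) = -c*(6 + c)/3 (t(x, c) = -c*(c + 6)/3 = -c*(6 + c)/3)
t(37, -27)*29 = -1/3*(-27)*(6 - 27)*29 = -1/3*(-27)*(-21)*29 = -189*29 = -5481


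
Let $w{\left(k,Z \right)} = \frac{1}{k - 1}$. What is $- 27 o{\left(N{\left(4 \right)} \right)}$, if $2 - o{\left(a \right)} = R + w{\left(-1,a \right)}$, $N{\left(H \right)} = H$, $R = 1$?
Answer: $- \frac{81}{2} \approx -40.5$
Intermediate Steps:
$w{\left(k,Z \right)} = \frac{1}{-1 + k}$ ($w{\left(k,Z \right)} = \frac{1}{k - 1} = \frac{1}{-1 + k}$)
$o{\left(a \right)} = \frac{3}{2}$ ($o{\left(a \right)} = 2 - \left(1 + \frac{1}{-1 - 1}\right) = 2 - \left(1 + \frac{1}{-2}\right) = 2 - \left(1 - \frac{1}{2}\right) = 2 - \frac{1}{2} = \frac{3}{2}$)
$- 27 o{\left(N{\left(4 \right)} \right)} = \left(-27\right) \frac{3}{2} = - \frac{81}{2}$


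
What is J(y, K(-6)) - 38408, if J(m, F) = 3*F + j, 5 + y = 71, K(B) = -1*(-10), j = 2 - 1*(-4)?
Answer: -38372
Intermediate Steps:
j = 6 (j = 2 + 4 = 6)
K(B) = 10
y = 66 (y = -5 + 71 = 66)
J(m, F) = 6 + 3*F (J(m, F) = 3*F + 6 = 6 + 3*F)
J(y, K(-6)) - 38408 = (6 + 3*10) - 38408 = (6 + 30) - 38408 = 36 - 38408 = -38372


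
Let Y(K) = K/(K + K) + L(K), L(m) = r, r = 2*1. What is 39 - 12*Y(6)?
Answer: 9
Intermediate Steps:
r = 2
L(m) = 2
Y(K) = 5/2 (Y(K) = K/(K + K) + 2 = K/((2*K)) + 2 = (1/(2*K))*K + 2 = 1/2 + 2 = 5/2)
39 - 12*Y(6) = 39 - 12*5/2 = 39 - 30 = 9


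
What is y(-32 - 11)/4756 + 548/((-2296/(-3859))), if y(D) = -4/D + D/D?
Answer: 1318535731/1431556 ≈ 921.05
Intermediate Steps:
y(D) = 1 - 4/D (y(D) = -4/D + 1 = 1 - 4/D)
y(-32 - 11)/4756 + 548/((-2296/(-3859))) = ((-4 + (-32 - 11))/(-32 - 11))/4756 + 548/((-2296/(-3859))) = ((-4 - 43)/(-43))*(1/4756) + 548/((-2296*(-1/3859))) = -1/43*(-47)*(1/4756) + 548/(2296/3859) = (47/43)*(1/4756) + 548*(3859/2296) = 47/204508 + 528683/574 = 1318535731/1431556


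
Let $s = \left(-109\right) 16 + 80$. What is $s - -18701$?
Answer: $17037$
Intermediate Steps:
$s = -1664$ ($s = -1744 + 80 = -1664$)
$s - -18701 = -1664 - -18701 = -1664 + 18701 = 17037$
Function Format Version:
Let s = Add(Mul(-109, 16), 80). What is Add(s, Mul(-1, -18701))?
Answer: 17037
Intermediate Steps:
s = -1664 (s = Add(-1744, 80) = -1664)
Add(s, Mul(-1, -18701)) = Add(-1664, Mul(-1, -18701)) = Add(-1664, 18701) = 17037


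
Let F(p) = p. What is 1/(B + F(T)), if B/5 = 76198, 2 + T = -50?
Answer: 1/380938 ≈ 2.6251e-6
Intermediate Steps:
T = -52 (T = -2 - 50 = -52)
B = 380990 (B = 5*76198 = 380990)
1/(B + F(T)) = 1/(380990 - 52) = 1/380938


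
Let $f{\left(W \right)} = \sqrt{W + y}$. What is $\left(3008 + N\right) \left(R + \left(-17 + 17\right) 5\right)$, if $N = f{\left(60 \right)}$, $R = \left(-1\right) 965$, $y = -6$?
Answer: $-2902720 - 2895 \sqrt{6} \approx -2.9098 \cdot 10^{6}$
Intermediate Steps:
$f{\left(W \right)} = \sqrt{-6 + W}$ ($f{\left(W \right)} = \sqrt{W - 6} = \sqrt{-6 + W}$)
$R = -965$
$N = 3 \sqrt{6}$ ($N = \sqrt{-6 + 60} = \sqrt{54} = 3 \sqrt{6} \approx 7.3485$)
$\left(3008 + N\right) \left(R + \left(-17 + 17\right) 5\right) = \left(3008 + 3 \sqrt{6}\right) \left(-965 + \left(-17 + 17\right) 5\right) = \left(3008 + 3 \sqrt{6}\right) \left(-965 + 0 \cdot 5\right) = \left(3008 + 3 \sqrt{6}\right) \left(-965 + 0\right) = \left(3008 + 3 \sqrt{6}\right) \left(-965\right) = -2902720 - 2895 \sqrt{6}$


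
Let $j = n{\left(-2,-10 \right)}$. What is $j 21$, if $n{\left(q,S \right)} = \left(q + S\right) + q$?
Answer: $-294$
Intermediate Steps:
$n{\left(q,S \right)} = S + 2 q$ ($n{\left(q,S \right)} = \left(S + q\right) + q = S + 2 q$)
$j = -14$ ($j = -10 + 2 \left(-2\right) = -10 - 4 = -14$)
$j 21 = \left(-14\right) 21 = -294$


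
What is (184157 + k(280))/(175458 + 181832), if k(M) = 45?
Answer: 92101/178645 ≈ 0.51555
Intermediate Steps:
(184157 + k(280))/(175458 + 181832) = (184157 + 45)/(175458 + 181832) = 184202/357290 = 184202*(1/357290) = 92101/178645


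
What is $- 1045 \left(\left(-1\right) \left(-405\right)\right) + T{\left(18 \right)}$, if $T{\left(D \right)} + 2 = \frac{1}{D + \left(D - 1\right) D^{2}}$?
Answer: $- \frac{2338752401}{5526} \approx -4.2323 \cdot 10^{5}$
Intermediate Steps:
$T{\left(D \right)} = -2 + \frac{1}{D + D^{2} \left(-1 + D\right)}$ ($T{\left(D \right)} = -2 + \frac{1}{D + \left(D - 1\right) D^{2}} = -2 + \frac{1}{D + \left(-1 + D\right) D^{2}} = -2 + \frac{1}{D + D^{2} \left(-1 + D\right)}$)
$- 1045 \left(\left(-1\right) \left(-405\right)\right) + T{\left(18 \right)} = - 1045 \left(\left(-1\right) \left(-405\right)\right) + \frac{1 - 36 - 2 \cdot 18^{3} + 2 \cdot 18^{2}}{18 \left(1 + 18^{2} - 18\right)} = \left(-1045\right) 405 + \frac{1 - 36 - 11664 + 2 \cdot 324}{18 \left(1 + 324 - 18\right)} = -423225 + \frac{1 - 36 - 11664 + 648}{18 \cdot 307} = -423225 + \frac{1}{18} \cdot \frac{1}{307} \left(-11051\right) = -423225 - \frac{11051}{5526} = - \frac{2338752401}{5526}$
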